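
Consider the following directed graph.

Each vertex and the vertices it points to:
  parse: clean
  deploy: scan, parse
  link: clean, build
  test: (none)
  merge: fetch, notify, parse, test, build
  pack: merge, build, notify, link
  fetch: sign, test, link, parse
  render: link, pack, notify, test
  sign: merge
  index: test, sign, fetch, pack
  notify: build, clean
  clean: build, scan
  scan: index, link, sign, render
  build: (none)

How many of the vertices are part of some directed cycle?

11

A vertex is on a directed cycle iff it belongs to a strongly connected component of size ≥ 2 (or has a self-loop).
The vertices on cycles are {link, pack, scan, sign, clean, fetch, index, merge, parse, notify, render} — 11 in total.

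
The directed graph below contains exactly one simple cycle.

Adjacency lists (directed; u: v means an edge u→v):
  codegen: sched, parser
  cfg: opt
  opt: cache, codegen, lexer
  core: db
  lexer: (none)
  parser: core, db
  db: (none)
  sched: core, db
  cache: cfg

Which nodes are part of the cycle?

DFS with gray/black marking from opt:
opt gray
  cache gray
    cfg gray
      cfg→opt: opt is gray → back edge
Back edge closes the cycle opt → cache → cfg → opt; its vertices are {cfg, opt, cache}.

cfg, opt, cache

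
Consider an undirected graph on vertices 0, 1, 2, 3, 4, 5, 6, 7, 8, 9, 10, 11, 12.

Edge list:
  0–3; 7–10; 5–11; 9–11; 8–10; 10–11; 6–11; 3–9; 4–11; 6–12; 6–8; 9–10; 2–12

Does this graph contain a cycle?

Yes

DFS, tracking each vertex's parent; an edge to a visited non-parent vertex closes a cycle.
Start from 8:
visit 8 (parent –)
  visit 6 (parent 8)
    visit 12 (parent 6)
      12–6: parent, skip
      visit 2 (parent 12)
        2–12: parent, skip
    6–8: parent, skip
    visit 11 (parent 6)
      11–6: parent, skip
      visit 10 (parent 11)
        10–8: 8 visited and ≠ parent → cycle
Cycle: 8 – 6 – 11 – 10 – 8.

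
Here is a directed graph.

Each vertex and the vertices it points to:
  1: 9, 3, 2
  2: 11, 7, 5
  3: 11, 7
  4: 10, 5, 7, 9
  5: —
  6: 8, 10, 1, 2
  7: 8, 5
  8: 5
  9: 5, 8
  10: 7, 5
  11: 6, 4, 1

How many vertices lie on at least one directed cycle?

A vertex is on a directed cycle iff it belongs to a strongly connected component of size ≥ 2 (or has a self-loop).
The vertices on cycles are {1, 2, 3, 6, 11} — 5 in total.

5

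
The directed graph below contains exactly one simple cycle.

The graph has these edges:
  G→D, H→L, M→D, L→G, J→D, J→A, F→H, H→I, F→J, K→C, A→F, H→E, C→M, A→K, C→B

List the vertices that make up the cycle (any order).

A, F, J

DFS with gray/black marking from J:
J gray
  D gray
  D black
  A gray
    K gray
      C gray
        M gray
          M→D: D black — skip
        M black
        B gray
        B black
      C black
    K black
    F gray
      H gray
        E gray
        E black
        L gray
          G gray
            G→D: D black — skip
          G black
        L black
        I gray
        I black
      H black
      F→J: J is gray → back edge
Back edge closes the cycle J → A → F → J; its vertices are {A, F, J}.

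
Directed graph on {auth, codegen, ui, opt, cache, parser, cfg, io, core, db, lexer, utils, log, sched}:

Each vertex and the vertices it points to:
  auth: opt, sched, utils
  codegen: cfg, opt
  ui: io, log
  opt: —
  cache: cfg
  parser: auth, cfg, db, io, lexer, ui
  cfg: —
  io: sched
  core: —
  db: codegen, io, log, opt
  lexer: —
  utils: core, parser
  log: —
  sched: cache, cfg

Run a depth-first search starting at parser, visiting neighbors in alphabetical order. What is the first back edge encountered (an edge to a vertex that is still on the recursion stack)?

utils->parser

DFS from parser (visiting neighbors in alphabetical order); mark gray on enter, black on exit:
parser gray
  auth gray
    opt gray
    opt black
    sched gray
      cache gray
        cfg gray
        cfg black
      cache black
      sched→cfg: cfg black — skip
    sched black
    utils gray
      core gray
      core black
      utils→parser: parser is gray → back edge
First back edge: utils → parser.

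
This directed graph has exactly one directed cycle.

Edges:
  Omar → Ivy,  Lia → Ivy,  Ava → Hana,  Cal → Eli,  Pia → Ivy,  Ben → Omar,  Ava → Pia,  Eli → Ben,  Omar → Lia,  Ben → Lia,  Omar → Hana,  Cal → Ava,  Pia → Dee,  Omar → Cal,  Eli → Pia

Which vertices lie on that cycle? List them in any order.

Ben, Cal, Eli, Omar

DFS with gray/black marking from Omar:
Omar gray
  Lia gray
    Ivy gray
    Ivy black
  Lia black
  Hana gray
  Hana black
  Cal gray
    Eli gray
      Ben gray
        Ben→Lia: Lia black — skip
        Ben→Omar: Omar is gray → back edge
Back edge closes the cycle Omar → Cal → Eli → Ben → Omar; its vertices are {Ben, Cal, Eli, Omar}.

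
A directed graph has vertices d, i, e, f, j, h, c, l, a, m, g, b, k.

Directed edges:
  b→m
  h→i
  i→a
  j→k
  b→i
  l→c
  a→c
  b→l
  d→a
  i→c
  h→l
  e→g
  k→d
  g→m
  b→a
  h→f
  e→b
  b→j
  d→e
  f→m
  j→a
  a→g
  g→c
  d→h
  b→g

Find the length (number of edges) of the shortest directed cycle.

For each vertex v, BFS finds the shortest path from v back to v.
The shortest such closed walk is k → d → e → b → j → k, length 5.

5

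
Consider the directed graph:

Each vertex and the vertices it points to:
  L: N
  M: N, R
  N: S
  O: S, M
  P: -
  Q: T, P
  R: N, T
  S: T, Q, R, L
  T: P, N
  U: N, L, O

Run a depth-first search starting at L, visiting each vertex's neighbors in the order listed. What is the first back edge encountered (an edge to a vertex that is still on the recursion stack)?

T→N

DFS from L (visiting each vertex's neighbors in the order listed); mark gray on enter, black on exit:
L gray
  N gray
    S gray
      T gray
        P gray
        P black
        T→N: N is gray → back edge
First back edge: T → N.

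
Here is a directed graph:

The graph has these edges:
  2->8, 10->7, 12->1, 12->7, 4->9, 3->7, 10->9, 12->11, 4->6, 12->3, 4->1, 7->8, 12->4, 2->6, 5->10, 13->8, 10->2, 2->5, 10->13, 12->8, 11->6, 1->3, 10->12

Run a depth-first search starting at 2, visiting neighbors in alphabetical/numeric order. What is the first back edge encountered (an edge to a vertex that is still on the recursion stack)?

10->2

DFS from 2 (visiting neighbors in alphabetical/numeric order); mark gray on enter, black on exit:
2 gray
  5 gray
    10 gray
      10→2: 2 is gray → back edge
First back edge: 10 → 2.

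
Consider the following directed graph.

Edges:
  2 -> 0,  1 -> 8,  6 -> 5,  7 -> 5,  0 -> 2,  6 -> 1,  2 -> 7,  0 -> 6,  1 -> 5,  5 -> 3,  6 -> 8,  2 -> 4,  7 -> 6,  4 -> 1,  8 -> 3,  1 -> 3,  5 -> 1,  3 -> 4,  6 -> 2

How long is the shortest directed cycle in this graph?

For each vertex v, BFS finds the shortest path from v back to v.
The shortest such closed walk is 2 → 0 → 2, length 2.

2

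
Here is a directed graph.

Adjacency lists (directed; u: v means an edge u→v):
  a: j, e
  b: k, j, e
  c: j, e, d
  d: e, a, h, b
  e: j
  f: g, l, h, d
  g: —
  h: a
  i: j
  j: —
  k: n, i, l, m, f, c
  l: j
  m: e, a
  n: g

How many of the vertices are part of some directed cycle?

5

A vertex is on a directed cycle iff it belongs to a strongly connected component of size ≥ 2 (or has a self-loop).
The vertices on cycles are {b, c, d, f, k} — 5 in total.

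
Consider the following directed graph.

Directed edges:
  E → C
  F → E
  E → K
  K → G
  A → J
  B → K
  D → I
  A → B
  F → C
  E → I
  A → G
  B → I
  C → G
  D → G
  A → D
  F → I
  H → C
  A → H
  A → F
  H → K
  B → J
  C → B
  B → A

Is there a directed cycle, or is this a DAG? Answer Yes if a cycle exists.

DFS with white/gray/black marking, starting from K:
K gray
  G gray
  G black
K black
A gray
  F gray
    I gray
    I black
    C gray
      C→G: G black — skip
      B gray
        J gray
        J black
        B→I: I black — skip
        B→A: A is gray → back edge
Back edge found, so a cycle exists: A → F → C → B → A.

Yes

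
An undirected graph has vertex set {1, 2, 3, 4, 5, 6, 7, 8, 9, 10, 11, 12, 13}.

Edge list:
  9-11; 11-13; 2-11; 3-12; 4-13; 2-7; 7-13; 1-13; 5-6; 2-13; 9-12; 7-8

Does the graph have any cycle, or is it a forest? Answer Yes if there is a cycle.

Yes

DFS, tracking each vertex's parent; an edge to a visited non-parent vertex closes a cycle.
Start from 4:
visit 4 (parent –)
  visit 13 (parent 4)
    13–4: parent, skip
    visit 1 (parent 13)
      1–13: parent, skip
    visit 11 (parent 13)
      11–13: parent, skip
      visit 9 (parent 11)
        visit 12 (parent 9)
          12–9: parent, skip
          visit 3 (parent 12)
            3–12: parent, skip
        9–11: parent, skip
      visit 2 (parent 11)
        2–13: 13 visited and ≠ parent → cycle
Cycle: 13 – 11 – 2 – 13.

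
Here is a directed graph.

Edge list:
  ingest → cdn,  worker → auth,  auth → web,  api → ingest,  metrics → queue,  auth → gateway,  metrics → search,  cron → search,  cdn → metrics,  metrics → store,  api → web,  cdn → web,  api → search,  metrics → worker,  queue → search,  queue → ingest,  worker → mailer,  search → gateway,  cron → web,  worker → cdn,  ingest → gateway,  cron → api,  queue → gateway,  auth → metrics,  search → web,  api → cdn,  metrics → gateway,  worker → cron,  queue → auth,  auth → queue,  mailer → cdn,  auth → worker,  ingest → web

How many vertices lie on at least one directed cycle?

9

A vertex is on a directed cycle iff it belongs to a strongly connected component of size ≥ 2 (or has a self-loop).
The vertices on cycles are {api, cdn, auth, cron, queue, ingest, mailer, worker, metrics} — 9 in total.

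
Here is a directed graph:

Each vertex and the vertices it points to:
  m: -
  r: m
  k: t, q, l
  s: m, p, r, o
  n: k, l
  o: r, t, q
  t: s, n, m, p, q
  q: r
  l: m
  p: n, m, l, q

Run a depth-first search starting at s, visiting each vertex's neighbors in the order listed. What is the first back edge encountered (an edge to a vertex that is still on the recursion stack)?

t→s

DFS from s (visiting each vertex's neighbors in the order listed); mark gray on enter, black on exit:
s gray
  m gray
  m black
  p gray
    n gray
      k gray
        t gray
          t→s: s is gray → back edge
First back edge: t → s.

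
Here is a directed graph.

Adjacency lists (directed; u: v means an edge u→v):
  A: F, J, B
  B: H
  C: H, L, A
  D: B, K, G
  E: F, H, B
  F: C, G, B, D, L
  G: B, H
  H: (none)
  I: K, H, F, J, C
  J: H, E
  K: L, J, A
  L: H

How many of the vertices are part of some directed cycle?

7

A vertex is on a directed cycle iff it belongs to a strongly connected component of size ≥ 2 (or has a self-loop).
The vertices on cycles are {A, C, D, E, F, J, K} — 7 in total.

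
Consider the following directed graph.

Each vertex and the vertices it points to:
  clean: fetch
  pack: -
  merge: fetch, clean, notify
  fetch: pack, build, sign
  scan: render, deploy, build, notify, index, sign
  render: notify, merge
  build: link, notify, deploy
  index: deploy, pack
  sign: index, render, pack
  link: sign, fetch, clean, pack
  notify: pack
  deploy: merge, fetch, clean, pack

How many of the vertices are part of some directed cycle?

A vertex is on a directed cycle iff it belongs to a strongly connected component of size ≥ 2 (or has a self-loop).
The vertices on cycles are {link, sign, build, clean, fetch, index, merge, deploy, render} — 9 in total.

9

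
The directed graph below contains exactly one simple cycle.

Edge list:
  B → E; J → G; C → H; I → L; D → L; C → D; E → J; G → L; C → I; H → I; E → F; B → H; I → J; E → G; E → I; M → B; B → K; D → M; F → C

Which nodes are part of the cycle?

DFS with gray/black marking from B:
B gray
  E gray
    I gray
      L gray
      L black
      J gray
        G gray
          G→L: L black — skip
        G black
      J black
    I black
    F gray
      C gray
        C→I: I black — skip
        D gray
          M gray
            M→B: B is gray → back edge
Back edge closes the cycle B → E → F → C → D → M → B; its vertices are {B, C, D, E, F, M}.

B, C, D, E, F, M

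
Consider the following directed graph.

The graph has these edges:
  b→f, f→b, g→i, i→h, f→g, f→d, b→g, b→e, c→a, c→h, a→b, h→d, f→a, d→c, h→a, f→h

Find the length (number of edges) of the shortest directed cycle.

2

For each vertex v, BFS finds the shortest path from v back to v.
The shortest such closed walk is f → b → f, length 2.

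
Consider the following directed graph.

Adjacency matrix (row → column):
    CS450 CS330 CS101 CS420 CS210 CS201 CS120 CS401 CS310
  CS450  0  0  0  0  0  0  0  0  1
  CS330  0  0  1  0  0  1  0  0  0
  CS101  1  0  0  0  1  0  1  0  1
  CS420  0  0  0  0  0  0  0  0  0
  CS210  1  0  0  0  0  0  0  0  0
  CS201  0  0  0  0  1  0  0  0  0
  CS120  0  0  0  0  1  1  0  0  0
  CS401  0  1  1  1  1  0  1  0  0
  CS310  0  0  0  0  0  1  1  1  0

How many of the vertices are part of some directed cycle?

A vertex is on a directed cycle iff it belongs to a strongly connected component of size ≥ 2 (or has a self-loop).
The vertices on cycles are {CS101, CS120, CS201, CS210, CS310, CS330, CS401, CS450} — 8 in total.

8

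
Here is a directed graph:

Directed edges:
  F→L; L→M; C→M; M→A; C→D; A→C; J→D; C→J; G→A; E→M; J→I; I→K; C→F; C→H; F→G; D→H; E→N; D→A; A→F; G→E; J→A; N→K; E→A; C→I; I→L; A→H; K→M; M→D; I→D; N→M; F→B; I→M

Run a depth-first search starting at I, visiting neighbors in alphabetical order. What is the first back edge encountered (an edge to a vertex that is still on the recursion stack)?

C→D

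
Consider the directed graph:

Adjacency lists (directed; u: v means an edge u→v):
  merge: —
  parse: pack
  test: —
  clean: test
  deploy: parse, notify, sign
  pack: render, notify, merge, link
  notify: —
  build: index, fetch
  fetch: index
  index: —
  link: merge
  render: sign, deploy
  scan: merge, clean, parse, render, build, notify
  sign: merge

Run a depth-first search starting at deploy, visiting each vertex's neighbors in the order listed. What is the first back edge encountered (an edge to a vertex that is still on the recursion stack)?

render->deploy

DFS from deploy (visiting each vertex's neighbors in the order listed); mark gray on enter, black on exit:
deploy gray
  parse gray
    pack gray
      render gray
        sign gray
          merge gray
          merge black
        sign black
        render→deploy: deploy is gray → back edge
First back edge: render → deploy.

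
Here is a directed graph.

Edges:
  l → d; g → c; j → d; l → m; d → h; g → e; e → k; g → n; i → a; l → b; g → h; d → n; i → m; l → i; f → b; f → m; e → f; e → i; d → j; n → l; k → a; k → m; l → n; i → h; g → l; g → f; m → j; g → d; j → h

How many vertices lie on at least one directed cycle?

A vertex is on a directed cycle iff it belongs to a strongly connected component of size ≥ 2 (or has a self-loop).
The vertices on cycles are {d, i, j, l, m, n} — 6 in total.

6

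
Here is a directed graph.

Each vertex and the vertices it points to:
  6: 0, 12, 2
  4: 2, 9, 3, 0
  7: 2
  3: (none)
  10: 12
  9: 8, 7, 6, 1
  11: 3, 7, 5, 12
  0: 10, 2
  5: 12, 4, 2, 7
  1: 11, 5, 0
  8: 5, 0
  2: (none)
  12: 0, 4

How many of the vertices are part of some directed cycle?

A vertex is on a directed cycle iff it belongs to a strongly connected component of size ≥ 2 (or has a self-loop).
The vertices on cycles are {0, 1, 4, 5, 6, 8, 9, 10, 11, 12} — 10 in total.

10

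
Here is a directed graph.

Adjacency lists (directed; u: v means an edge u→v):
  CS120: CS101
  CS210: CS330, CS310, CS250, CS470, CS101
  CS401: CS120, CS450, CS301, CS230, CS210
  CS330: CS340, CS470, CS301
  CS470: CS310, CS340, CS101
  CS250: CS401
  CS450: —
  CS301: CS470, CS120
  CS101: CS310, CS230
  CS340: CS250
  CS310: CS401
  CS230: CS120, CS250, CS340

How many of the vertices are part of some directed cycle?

11

A vertex is on a directed cycle iff it belongs to a strongly connected component of size ≥ 2 (or has a self-loop).
The vertices on cycles are {CS101, CS120, CS210, CS230, CS250, CS301, CS310, CS330, CS340, CS401, CS470} — 11 in total.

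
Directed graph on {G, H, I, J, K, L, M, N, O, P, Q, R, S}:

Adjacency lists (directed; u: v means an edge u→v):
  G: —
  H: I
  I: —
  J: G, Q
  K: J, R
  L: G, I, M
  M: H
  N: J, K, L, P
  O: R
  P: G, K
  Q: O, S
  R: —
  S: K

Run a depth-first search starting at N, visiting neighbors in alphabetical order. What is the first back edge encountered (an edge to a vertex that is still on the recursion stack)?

DFS from N (visiting neighbors in alphabetical order); mark gray on enter, black on exit:
N gray
  J gray
    G gray
    G black
    Q gray
      O gray
        R gray
        R black
      O black
      S gray
        K gray
          K→J: J is gray → back edge
First back edge: K → J.

K→J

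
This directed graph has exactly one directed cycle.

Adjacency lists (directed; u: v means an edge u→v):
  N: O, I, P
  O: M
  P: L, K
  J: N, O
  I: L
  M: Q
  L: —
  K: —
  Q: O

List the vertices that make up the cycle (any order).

M, O, Q

DFS with gray/black marking from O:
O gray
  M gray
    Q gray
      Q→O: O is gray → back edge
Back edge closes the cycle O → M → Q → O; its vertices are {M, O, Q}.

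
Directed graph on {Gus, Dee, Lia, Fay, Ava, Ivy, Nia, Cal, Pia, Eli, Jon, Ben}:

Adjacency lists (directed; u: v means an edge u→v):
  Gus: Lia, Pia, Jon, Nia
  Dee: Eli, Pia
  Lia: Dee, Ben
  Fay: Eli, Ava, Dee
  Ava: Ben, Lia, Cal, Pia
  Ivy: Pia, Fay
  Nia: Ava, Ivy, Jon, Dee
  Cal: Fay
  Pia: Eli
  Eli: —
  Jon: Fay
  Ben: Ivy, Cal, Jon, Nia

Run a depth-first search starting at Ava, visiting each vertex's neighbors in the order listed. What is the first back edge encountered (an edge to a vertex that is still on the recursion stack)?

Fay→Ava

DFS from Ava (visiting each vertex's neighbors in the order listed); mark gray on enter, black on exit:
Ava gray
  Ben gray
    Ivy gray
      Pia gray
        Eli gray
        Eli black
      Pia black
      Fay gray
        Fay→Eli: Eli black — skip
        Fay→Ava: Ava is gray → back edge
First back edge: Fay → Ava.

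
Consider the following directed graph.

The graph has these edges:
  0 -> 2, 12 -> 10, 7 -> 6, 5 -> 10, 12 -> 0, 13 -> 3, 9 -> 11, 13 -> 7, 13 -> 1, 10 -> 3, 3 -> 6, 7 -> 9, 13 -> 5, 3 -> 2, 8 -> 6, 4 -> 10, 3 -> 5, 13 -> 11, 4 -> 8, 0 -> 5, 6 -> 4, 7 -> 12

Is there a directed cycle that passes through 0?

No

0 lies on a cycle iff there is a path from 0 back to itself.
Exploring from 0, it never reaches itself; equivalently, its strongly connected component is a singleton.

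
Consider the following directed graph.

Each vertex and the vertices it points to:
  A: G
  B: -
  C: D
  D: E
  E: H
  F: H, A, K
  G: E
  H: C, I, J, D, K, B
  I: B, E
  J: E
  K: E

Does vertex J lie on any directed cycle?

Yes

J is on a cycle iff J can reach itself via ≥1 edge.
J → E → H → J — yes.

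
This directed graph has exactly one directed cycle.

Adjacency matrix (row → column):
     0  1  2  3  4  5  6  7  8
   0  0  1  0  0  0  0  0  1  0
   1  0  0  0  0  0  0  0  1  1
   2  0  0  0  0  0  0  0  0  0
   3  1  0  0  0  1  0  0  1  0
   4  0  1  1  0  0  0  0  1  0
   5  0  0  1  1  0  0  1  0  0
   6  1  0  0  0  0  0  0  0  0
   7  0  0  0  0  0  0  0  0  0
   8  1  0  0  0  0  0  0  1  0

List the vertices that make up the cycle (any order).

DFS with gray/black marking from 1:
1 gray
  8 gray
    0 gray
      0→1: 1 is gray → back edge
Back edge closes the cycle 1 → 8 → 0 → 1; its vertices are {0, 1, 8}.

0, 1, 8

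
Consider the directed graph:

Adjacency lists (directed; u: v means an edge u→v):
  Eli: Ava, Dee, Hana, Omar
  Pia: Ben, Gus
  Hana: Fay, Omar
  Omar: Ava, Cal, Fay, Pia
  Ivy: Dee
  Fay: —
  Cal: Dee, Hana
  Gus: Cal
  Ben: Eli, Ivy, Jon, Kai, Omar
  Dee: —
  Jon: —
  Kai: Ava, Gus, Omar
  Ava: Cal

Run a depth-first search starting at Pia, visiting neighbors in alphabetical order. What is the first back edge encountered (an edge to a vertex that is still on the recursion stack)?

DFS from Pia (visiting neighbors in alphabetical order); mark gray on enter, black on exit:
Pia gray
  Ben gray
    Eli gray
      Ava gray
        Cal gray
          Dee gray
          Dee black
          Hana gray
            Fay gray
            Fay black
            Omar gray
              Omar→Ava: Ava is gray → back edge
First back edge: Omar → Ava.

Omar->Ava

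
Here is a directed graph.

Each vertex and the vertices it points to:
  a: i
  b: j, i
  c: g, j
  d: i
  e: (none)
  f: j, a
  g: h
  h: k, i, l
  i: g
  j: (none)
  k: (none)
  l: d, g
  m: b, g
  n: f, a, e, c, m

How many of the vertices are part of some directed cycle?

5

A vertex is on a directed cycle iff it belongs to a strongly connected component of size ≥ 2 (or has a self-loop).
The vertices on cycles are {d, g, h, i, l} — 5 in total.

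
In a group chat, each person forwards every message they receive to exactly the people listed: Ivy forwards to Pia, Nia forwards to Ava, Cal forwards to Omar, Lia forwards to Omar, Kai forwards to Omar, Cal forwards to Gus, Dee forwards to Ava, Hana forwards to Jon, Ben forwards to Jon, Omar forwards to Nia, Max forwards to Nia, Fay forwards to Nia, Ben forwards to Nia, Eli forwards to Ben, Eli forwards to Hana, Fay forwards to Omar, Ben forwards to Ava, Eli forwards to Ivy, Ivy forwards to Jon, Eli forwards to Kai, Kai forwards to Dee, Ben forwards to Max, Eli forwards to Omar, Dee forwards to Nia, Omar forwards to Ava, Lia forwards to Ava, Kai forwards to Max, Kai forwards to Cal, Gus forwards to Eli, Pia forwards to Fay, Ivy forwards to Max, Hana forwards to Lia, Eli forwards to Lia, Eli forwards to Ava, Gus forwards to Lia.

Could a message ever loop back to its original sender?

Yes

DFS with white/gray/black marking, starting from Lia:
Lia gray
  Omar gray
    Nia gray
      Ava gray
      Ava black
    Nia black
    Omar→Ava: Ava black — skip
  Omar black
  Lia→Ava: Ava black — skip
Lia black
Gus gray
  Eli gray
    Hana gray
      Jon gray
      Jon black
      Hana→Lia: Lia black — skip
    Hana black
    Eli→Omar: Omar black — skip
    Kai gray
      Kai→Omar: Omar black — skip
      Max gray
        Max→Nia: Nia black — skip
      Max black
      Dee gray
        Dee→Nia: Nia black — skip
        Dee→Ava: Ava black — skip
      Dee black
      Cal gray
        Cal→Omar: Omar black — skip
        Cal→Gus: Gus is gray → back edge
Back edge found, so a cycle exists: Gus → Eli → Kai → Cal → Gus.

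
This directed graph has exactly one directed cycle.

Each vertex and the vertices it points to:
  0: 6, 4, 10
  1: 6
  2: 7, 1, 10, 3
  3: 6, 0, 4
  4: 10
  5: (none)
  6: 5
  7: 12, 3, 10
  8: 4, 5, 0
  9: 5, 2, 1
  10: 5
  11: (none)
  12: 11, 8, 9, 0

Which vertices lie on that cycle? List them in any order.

2, 7, 9, 12

DFS with gray/black marking from 12:
12 gray
  11 gray
  11 black
  8 gray
    4 gray
      10 gray
        5 gray
        5 black
      10 black
    4 black
    8→5: 5 black — skip
    0 gray
      6 gray
        6→5: 5 black — skip
      6 black
      0→4: 4 black — skip
      0→10: 10 black — skip
    0 black
  8 black
  9 gray
    9→5: 5 black — skip
    2 gray
      7 gray
        7→12: 12 is gray → back edge
Back edge closes the cycle 12 → 9 → 2 → 7 → 12; its vertices are {2, 7, 9, 12}.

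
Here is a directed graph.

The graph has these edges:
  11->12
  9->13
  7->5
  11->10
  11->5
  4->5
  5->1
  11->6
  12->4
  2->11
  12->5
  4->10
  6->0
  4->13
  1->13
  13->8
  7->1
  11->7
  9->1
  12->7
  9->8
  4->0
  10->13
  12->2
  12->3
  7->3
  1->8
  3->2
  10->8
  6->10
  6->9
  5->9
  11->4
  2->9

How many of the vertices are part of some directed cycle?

5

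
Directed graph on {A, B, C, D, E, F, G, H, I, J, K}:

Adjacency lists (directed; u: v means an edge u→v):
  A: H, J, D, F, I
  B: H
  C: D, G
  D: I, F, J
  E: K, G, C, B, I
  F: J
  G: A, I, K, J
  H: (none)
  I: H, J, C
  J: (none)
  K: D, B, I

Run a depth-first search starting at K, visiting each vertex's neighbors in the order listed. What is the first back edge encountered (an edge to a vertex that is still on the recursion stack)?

C→D

DFS from K (visiting each vertex's neighbors in the order listed); mark gray on enter, black on exit:
K gray
  D gray
    I gray
      H gray
      H black
      J gray
      J black
      C gray
        C→D: D is gray → back edge
First back edge: C → D.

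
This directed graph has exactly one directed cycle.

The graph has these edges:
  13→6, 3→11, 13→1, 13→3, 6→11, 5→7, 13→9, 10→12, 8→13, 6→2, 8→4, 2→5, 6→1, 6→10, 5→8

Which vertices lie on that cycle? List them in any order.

DFS with gray/black marking from 5:
5 gray
  8 gray
    13 gray
      1 gray
      1 black
      6 gray
        6→1: 1 black — skip
        2 gray
          2→5: 5 is gray → back edge
Back edge closes the cycle 5 → 8 → 13 → 6 → 2 → 5; its vertices are {2, 5, 6, 8, 13}.

2, 5, 6, 8, 13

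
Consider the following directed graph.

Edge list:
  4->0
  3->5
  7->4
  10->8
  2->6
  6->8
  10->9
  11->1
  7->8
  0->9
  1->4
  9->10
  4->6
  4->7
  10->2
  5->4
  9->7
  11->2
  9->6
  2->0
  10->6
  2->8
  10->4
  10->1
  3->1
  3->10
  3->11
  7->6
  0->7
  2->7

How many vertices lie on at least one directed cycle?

7

A vertex is on a directed cycle iff it belongs to a strongly connected component of size ≥ 2 (or has a self-loop).
The vertices on cycles are {0, 1, 2, 4, 7, 9, 10} — 7 in total.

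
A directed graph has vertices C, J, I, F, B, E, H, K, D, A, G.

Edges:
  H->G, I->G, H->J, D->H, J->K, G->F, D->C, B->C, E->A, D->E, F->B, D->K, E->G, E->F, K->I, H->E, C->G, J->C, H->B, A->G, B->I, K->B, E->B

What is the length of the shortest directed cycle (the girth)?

4

For each vertex v, BFS finds the shortest path from v back to v.
The shortest such closed walk is F → B → C → G → F, length 4.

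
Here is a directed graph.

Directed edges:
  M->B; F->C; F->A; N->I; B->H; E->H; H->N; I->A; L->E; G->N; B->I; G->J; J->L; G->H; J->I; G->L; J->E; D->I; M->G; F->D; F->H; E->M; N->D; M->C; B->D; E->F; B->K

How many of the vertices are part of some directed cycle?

5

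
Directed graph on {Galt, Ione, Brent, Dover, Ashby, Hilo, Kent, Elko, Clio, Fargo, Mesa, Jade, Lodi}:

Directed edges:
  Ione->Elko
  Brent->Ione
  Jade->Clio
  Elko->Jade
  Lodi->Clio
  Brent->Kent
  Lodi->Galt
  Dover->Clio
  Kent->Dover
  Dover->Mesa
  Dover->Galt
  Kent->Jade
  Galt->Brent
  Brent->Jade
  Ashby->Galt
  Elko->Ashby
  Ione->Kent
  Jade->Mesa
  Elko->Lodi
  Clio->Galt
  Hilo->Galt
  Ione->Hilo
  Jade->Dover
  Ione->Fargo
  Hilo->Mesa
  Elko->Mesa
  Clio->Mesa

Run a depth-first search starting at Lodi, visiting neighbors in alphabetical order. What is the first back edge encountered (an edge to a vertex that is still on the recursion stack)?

DFS from Lodi (visiting neighbors in alphabetical order); mark gray on enter, black on exit:
Lodi gray
  Clio gray
    Galt gray
      Brent gray
        Ione gray
          Elko gray
            Ashby gray
              Ashby→Galt: Galt is gray → back edge
First back edge: Ashby → Galt.

Ashby->Galt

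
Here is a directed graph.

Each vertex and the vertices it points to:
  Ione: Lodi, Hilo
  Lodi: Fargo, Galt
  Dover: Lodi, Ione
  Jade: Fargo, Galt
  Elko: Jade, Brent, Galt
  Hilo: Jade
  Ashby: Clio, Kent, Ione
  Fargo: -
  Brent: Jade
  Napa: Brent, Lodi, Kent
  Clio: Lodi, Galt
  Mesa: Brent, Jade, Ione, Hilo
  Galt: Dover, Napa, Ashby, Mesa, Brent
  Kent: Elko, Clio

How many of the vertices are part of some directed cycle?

A vertex is on a directed cycle iff it belongs to a strongly connected component of size ≥ 2 (or has a self-loop).
The vertices on cycles are {Clio, Elko, Galt, Hilo, Ione, Jade, Kent, Lodi, Mesa, Napa, Ashby, Brent, Dover} — 13 in total.

13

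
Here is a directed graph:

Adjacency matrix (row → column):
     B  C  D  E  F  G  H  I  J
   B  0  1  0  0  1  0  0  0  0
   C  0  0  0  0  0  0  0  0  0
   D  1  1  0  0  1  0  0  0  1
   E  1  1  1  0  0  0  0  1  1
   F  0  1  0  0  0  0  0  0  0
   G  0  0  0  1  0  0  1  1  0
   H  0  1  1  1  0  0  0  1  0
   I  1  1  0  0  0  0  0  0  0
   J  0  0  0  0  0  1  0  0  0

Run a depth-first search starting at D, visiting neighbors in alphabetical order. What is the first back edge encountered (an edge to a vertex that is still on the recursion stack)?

E->D

DFS from D (visiting neighbors in alphabetical order); mark gray on enter, black on exit:
D gray
  B gray
    C gray
    C black
    F gray
      F→C: C black — skip
    F black
  B black
  D→C: C black — skip
  D→F: F black — skip
  J gray
    G gray
      E gray
        E→B: B black — skip
        E→C: C black — skip
        E→D: D is gray → back edge
First back edge: E → D.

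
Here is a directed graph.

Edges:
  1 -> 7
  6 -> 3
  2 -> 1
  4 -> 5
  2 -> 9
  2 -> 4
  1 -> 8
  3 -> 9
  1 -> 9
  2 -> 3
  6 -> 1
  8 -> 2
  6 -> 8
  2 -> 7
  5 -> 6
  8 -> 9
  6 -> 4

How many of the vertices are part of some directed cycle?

A vertex is on a directed cycle iff it belongs to a strongly connected component of size ≥ 2 (or has a self-loop).
The vertices on cycles are {1, 2, 4, 5, 6, 8} — 6 in total.

6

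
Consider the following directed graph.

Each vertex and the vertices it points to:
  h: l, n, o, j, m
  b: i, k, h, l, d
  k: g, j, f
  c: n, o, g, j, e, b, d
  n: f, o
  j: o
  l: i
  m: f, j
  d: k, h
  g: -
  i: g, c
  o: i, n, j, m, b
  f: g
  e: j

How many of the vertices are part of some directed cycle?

A vertex is on a directed cycle iff it belongs to a strongly connected component of size ≥ 2 (or has a self-loop).
The vertices on cycles are {b, c, d, e, h, i, j, k, l, m, n, o} — 12 in total.

12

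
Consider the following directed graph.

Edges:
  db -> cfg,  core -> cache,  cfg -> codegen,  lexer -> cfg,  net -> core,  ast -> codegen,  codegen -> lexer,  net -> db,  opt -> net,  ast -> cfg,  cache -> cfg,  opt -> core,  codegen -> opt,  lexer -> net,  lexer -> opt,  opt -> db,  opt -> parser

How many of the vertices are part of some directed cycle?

8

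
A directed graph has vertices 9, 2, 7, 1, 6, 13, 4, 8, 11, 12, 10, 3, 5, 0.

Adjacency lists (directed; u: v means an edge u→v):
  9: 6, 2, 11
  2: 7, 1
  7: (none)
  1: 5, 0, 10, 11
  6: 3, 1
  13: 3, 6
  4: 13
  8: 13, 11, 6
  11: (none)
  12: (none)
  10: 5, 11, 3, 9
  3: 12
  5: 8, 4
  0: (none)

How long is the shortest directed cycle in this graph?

For each vertex v, BFS finds the shortest path from v back to v.
The shortest such closed walk is 1 → 10 → 9 → 2 → 1, length 4.

4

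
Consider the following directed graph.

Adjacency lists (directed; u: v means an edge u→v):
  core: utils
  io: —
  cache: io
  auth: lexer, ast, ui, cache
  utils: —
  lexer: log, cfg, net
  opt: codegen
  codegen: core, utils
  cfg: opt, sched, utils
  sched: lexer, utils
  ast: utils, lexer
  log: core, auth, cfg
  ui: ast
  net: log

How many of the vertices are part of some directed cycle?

8

A vertex is on a directed cycle iff it belongs to a strongly connected component of size ≥ 2 (or has a self-loop).
The vertices on cycles are {ui, ast, cfg, log, net, auth, lexer, sched} — 8 in total.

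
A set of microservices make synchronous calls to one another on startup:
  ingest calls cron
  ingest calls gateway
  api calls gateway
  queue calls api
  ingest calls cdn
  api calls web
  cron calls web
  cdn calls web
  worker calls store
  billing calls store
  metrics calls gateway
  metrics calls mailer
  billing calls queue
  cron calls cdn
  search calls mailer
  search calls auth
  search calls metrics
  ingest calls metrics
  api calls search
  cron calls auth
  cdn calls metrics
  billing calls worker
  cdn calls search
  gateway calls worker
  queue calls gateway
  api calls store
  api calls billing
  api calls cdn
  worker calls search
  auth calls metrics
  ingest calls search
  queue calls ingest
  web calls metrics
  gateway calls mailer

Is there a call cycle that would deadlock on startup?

DFS with white/gray/black marking, starting from queue:
queue gray
  gateway gray
    worker gray
      search gray
        mailer gray
        mailer black
        metrics gray
          metrics→gateway: gateway is gray → back edge
Back edge found, so a cycle exists: gateway → worker → search → metrics → gateway.

Yes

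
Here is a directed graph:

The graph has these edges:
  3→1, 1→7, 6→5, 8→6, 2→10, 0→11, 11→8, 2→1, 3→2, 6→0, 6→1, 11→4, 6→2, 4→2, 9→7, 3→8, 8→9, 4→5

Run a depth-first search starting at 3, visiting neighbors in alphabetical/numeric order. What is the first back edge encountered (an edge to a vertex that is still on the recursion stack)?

DFS from 3 (visiting neighbors in alphabetical/numeric order); mark gray on enter, black on exit:
3 gray
  1 gray
    7 gray
    7 black
  1 black
  2 gray
    2→1: 1 black — skip
    10 gray
    10 black
  2 black
  8 gray
    6 gray
      0 gray
        11 gray
          4 gray
            4→2: 2 black — skip
            5 gray
            5 black
          4 black
          11→8: 8 is gray → back edge
First back edge: 11 → 8.

11→8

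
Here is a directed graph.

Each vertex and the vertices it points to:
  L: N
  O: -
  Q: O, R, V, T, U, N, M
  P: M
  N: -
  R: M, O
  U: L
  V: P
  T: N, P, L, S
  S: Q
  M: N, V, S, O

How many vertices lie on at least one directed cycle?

7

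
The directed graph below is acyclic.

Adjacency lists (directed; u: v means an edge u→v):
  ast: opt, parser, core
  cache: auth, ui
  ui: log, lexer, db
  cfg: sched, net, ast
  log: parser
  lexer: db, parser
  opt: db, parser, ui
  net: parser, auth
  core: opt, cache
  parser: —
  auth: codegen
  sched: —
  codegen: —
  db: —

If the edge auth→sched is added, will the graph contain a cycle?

No

Adding auth→sched creates a cycle iff sched can already reach auth.
Explore from sched: no path reaches auth. The graph stays acyclic.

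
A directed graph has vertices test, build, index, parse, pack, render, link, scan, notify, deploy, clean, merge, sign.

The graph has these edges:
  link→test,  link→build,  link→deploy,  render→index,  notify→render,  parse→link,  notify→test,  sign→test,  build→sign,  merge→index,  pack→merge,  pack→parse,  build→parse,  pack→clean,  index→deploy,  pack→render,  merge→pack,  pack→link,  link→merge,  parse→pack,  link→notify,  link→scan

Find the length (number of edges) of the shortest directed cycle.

2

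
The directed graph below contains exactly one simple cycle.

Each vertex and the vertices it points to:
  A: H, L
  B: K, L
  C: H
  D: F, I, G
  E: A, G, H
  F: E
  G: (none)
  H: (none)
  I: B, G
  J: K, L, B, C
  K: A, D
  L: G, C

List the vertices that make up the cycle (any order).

B, D, I, K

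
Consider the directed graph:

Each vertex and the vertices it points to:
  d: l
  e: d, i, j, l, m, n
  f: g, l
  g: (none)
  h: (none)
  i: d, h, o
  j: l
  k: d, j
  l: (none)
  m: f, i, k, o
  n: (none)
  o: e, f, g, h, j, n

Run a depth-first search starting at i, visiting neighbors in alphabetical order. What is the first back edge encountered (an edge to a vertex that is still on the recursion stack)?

DFS from i (visiting neighbors in alphabetical order); mark gray on enter, black on exit:
i gray
  d gray
    l gray
    l black
  d black
  h gray
  h black
  o gray
    e gray
      e→d: d black — skip
      e→i: i is gray → back edge
First back edge: e → i.

e->i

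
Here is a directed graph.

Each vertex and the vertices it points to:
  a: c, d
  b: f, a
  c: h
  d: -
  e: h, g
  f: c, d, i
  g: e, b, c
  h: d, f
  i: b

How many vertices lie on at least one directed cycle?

8

A vertex is on a directed cycle iff it belongs to a strongly connected component of size ≥ 2 (or has a self-loop).
The vertices on cycles are {a, b, c, e, f, g, h, i} — 8 in total.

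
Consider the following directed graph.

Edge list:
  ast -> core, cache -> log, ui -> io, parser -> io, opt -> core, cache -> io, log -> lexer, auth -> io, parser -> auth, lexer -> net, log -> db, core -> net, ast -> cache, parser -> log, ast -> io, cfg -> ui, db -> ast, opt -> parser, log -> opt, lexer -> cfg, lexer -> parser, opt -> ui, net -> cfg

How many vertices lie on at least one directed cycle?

A vertex is on a directed cycle iff it belongs to a strongly connected component of size ≥ 2 (or has a self-loop).
The vertices on cycles are {db, ast, log, opt, cache, lexer, parser} — 7 in total.

7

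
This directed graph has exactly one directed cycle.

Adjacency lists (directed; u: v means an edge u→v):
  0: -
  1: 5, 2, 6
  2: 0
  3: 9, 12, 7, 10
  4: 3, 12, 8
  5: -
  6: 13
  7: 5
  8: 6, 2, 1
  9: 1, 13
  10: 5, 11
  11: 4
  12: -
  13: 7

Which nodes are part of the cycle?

3, 4, 10, 11

DFS with gray/black marking from 4:
4 gray
  3 gray
    9 gray
      1 gray
        5 gray
        5 black
        2 gray
          0 gray
          0 black
        2 black
        6 gray
          13 gray
            7 gray
              7→5: 5 black — skip
            7 black
          13 black
        6 black
      1 black
      9→13: 13 black — skip
    9 black
    12 gray
    12 black
    3→7: 7 black — skip
    10 gray
      10→5: 5 black — skip
      11 gray
        11→4: 4 is gray → back edge
Back edge closes the cycle 4 → 3 → 10 → 11 → 4; its vertices are {3, 4, 10, 11}.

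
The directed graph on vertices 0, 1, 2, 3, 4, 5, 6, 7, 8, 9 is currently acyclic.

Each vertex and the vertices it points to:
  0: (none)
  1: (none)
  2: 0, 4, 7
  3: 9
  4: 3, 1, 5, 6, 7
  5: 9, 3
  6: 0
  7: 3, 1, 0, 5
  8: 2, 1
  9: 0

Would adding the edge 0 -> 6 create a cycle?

Adding 0→6 creates a cycle iff 6 can already reach 0.
Path from 6: 6 → 0.
So 6 → … → 0 → 6 is a cycle.

Yes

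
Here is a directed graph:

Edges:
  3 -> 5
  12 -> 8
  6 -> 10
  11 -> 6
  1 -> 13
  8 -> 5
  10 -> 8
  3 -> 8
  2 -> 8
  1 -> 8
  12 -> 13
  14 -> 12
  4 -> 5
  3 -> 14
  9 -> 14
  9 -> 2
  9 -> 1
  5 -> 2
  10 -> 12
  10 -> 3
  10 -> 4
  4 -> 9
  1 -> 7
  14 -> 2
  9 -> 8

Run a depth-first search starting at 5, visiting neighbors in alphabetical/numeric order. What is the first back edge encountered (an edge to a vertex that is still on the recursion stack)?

DFS from 5 (visiting neighbors in alphabetical/numeric order); mark gray on enter, black on exit:
5 gray
  2 gray
    8 gray
      8→5: 5 is gray → back edge
First back edge: 8 → 5.

8→5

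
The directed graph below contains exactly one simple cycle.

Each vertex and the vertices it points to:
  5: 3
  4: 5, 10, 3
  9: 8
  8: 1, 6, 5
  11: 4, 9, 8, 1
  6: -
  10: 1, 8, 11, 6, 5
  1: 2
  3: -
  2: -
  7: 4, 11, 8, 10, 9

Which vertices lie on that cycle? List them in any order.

DFS with gray/black marking from 4:
4 gray
  5 gray
    3 gray
    3 black
  5 black
  10 gray
    1 gray
      2 gray
      2 black
    1 black
    8 gray
      8→1: 1 black — skip
      6 gray
      6 black
      8→5: 5 black — skip
    8 black
    11 gray
      11→4: 4 is gray → back edge
Back edge closes the cycle 4 → 10 → 11 → 4; its vertices are {4, 10, 11}.

4, 10, 11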